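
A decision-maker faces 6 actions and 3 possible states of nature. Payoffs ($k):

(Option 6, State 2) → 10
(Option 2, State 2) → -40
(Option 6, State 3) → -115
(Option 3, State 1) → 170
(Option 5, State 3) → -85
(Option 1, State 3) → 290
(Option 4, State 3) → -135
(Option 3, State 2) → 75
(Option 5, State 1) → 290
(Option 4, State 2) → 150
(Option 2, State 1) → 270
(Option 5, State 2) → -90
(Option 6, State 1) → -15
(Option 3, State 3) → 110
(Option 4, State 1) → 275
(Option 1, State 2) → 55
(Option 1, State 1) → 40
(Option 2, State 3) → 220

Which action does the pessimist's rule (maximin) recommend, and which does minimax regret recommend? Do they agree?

maximin → Option 3; minimax regret → Option 3 (agree)

Row minima: Option 1=40, Option 2=-40, Option 3=75, Option 4=-135, Option 5=-90, Option 6=-115
Best worst-case = 75 → Option 3.
Column bests: State 1=290, State 2=150, State 3=290.
Option 1 regrets: 250, 95, 0 → max 250
Option 2 regrets: 20, 190, 70 → max 190
Option 3 regrets: 120, 75, 180 → max 180
Option 4 regrets: 15, 0, 425 → max 425
Option 5 regrets: 0, 240, 375 → max 375
Option 6 regrets: 305, 140, 405 → max 405
Smallest max regret = 180 → Option 3.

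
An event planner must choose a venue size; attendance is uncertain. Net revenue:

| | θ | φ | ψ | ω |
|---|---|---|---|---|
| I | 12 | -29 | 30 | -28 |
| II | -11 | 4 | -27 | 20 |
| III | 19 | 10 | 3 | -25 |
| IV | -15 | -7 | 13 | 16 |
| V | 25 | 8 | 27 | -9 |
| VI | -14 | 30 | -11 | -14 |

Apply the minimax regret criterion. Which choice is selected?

Column bests: θ=25, φ=30, ψ=30, ω=20.
I regrets: 13, 59, 0, 48 → max 59
II regrets: 36, 26, 57, 0 → max 57
III regrets: 6, 20, 27, 45 → max 45
IV regrets: 40, 37, 17, 4 → max 40
V regrets: 0, 22, 3, 29 → max 29
VI regrets: 39, 0, 41, 34 → max 41
Smallest max regret = 29 → V.

V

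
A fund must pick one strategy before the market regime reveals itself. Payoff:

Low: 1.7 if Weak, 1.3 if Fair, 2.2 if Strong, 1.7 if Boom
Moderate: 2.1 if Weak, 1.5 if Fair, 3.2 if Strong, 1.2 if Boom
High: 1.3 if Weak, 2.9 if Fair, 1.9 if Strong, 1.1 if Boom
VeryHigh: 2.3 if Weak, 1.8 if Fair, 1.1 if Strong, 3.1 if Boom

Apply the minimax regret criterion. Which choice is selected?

Column bests: Weak=2.3, Fair=2.9, Strong=3.2, Boom=3.1.
Low regrets: 0.6, 1.6, 1.0, 1.4 → max 1.6
Moderate regrets: 0.2, 1.4, 0.0, 1.9 → max 1.9
High regrets: 1.0, 0.0, 1.3, 2.0 → max 2.0
VeryHigh regrets: 0.0, 1.1, 2.1, 0.0 → max 2.1
Smallest max regret = 1.6 → Low.

Low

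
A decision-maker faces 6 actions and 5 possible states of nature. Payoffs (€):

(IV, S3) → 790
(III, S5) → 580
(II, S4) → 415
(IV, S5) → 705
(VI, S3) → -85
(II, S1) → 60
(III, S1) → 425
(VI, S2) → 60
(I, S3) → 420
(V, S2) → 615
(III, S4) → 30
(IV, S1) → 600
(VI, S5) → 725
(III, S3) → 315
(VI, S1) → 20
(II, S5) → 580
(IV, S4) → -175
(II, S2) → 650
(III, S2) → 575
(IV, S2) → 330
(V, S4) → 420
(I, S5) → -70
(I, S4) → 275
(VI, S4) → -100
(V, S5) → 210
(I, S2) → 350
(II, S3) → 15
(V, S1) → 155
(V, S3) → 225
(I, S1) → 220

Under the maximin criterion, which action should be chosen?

Row minima: I=-70, II=15, III=30, IV=-175, V=155, VI=-100
Best worst-case = 155 → V.

V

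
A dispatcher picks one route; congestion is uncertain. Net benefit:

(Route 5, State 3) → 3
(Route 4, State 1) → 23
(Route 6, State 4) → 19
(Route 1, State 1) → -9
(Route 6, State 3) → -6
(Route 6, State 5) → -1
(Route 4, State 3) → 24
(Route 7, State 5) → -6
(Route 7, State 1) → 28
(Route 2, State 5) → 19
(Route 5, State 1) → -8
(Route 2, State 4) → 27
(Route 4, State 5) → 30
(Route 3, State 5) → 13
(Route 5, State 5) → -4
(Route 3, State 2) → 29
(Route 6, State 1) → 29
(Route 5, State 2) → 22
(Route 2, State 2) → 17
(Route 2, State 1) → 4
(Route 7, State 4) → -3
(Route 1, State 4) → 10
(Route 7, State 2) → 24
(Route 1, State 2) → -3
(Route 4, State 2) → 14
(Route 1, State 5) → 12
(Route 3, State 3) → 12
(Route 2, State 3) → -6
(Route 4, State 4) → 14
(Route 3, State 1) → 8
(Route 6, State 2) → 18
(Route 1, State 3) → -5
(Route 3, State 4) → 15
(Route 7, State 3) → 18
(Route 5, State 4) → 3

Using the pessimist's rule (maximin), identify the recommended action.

Route 4

Row minima: Route 1=-9, Route 2=-6, Route 3=8, Route 4=14, Route 5=-8, Route 6=-6, Route 7=-6
Best worst-case = 14 → Route 4.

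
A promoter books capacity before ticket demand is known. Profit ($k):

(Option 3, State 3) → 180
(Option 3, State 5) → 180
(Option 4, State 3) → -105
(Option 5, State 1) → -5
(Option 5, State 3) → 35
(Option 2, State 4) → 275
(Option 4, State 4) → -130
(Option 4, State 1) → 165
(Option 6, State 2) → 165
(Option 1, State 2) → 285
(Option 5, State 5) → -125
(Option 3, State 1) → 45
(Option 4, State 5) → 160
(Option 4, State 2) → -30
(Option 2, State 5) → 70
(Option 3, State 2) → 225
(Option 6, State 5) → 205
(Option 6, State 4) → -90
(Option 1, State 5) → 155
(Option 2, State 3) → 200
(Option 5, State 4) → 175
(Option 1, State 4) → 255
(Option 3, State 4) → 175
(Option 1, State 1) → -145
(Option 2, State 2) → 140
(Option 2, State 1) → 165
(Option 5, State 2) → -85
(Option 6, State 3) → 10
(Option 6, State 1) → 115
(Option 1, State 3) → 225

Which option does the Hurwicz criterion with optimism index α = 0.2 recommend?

Option 2

Option 1: 0.2·285 + 0.8·(-145) = -59
Option 2: 0.2·275 + 0.8·70 = 111
Option 3: 0.2·225 + 0.8·45 = 81
Option 4: 0.2·165 + 0.8·(-130) = -71
Option 5: 0.2·175 + 0.8·(-125) = -65
Option 6: 0.2·205 + 0.8·(-90) = -31
Highest Hurwicz score = 111 → Option 2.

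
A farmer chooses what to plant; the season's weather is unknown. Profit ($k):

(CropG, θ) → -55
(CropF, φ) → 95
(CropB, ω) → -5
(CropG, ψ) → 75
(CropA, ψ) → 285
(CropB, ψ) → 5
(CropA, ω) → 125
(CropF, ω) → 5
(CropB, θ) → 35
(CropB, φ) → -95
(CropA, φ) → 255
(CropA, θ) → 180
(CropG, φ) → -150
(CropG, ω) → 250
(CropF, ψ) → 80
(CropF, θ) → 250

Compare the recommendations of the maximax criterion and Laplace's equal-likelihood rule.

Row maxima: CropA=285, CropG=250, CropB=35, CropF=250
Best best-case = 285 → CropA.
Row averages: CropA=211.25, CropG=30, CropB=-15, CropF=107.5
Highest average = 211.25 → CropA.

maximax → CropA; laplace → CropA (agree)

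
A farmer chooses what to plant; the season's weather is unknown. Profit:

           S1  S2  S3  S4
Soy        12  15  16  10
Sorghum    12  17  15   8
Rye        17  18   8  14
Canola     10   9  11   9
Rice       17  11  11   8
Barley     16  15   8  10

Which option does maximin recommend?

Soy

Row minima: Soy=10, Sorghum=8, Rye=8, Canola=9, Rice=8, Barley=8
Best worst-case = 10 → Soy.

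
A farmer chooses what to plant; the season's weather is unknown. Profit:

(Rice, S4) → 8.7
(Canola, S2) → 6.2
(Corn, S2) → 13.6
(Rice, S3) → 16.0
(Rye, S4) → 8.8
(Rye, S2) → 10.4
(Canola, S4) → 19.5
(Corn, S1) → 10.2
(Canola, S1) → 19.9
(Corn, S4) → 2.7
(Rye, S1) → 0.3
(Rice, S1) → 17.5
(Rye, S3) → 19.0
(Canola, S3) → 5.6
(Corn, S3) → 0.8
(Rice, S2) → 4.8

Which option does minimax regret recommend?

Rice

Column bests: S1=19.9, S2=13.6, S3=19.0, S4=19.5.
Canola regrets: 0.0, 7.4, 13.4, 0.0 → max 13.4
Corn regrets: 9.7, 0.0, 18.2, 16.8 → max 18.2
Rice regrets: 2.4, 8.8, 3.0, 10.8 → max 10.8
Rye regrets: 19.6, 3.2, 0.0, 10.7 → max 19.6
Smallest max regret = 10.8 → Rice.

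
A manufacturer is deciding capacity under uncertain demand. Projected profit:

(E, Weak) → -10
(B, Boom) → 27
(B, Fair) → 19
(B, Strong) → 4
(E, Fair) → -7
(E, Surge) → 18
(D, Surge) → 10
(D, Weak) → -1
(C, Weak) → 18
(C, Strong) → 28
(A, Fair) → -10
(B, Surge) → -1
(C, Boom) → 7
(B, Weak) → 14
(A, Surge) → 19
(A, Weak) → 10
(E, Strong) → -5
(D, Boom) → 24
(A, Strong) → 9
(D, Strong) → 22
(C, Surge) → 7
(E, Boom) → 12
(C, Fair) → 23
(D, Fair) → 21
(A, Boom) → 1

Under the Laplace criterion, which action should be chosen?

C

Row averages: A=5.8, B=12.6, C=16.6, D=15.2, E=1.6
Highest average = 16.6 → C.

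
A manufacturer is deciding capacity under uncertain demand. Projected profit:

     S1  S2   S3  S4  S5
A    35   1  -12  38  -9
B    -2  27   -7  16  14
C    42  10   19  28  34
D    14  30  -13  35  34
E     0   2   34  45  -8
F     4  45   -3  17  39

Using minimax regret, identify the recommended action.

C

Column bests: S1=42, S2=45, S3=34, S4=45, S5=39.
A regrets: 7, 44, 46, 7, 48 → max 48
B regrets: 44, 18, 41, 29, 25 → max 44
C regrets: 0, 35, 15, 17, 5 → max 35
D regrets: 28, 15, 47, 10, 5 → max 47
E regrets: 42, 43, 0, 0, 47 → max 47
F regrets: 38, 0, 37, 28, 0 → max 38
Smallest max regret = 35 → C.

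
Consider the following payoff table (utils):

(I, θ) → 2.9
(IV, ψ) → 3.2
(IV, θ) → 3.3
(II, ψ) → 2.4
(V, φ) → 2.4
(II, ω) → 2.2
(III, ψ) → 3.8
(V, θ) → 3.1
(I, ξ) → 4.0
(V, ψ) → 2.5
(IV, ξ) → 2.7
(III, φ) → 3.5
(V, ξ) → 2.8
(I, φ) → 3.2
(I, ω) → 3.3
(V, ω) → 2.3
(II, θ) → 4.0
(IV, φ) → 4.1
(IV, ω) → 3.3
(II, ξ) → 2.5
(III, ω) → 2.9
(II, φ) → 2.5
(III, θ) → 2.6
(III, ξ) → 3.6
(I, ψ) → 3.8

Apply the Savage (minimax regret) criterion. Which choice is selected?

Column bests: θ=4.0, φ=4.1, ψ=3.8, ω=3.3, ξ=4.0.
I regrets: 1.1, 0.9, 0.0, 0.0, 0.0 → max 1.1
II regrets: 0.0, 1.6, 1.4, 1.1, 1.5 → max 1.6
III regrets: 1.4, 0.6, 0.0, 0.4, 0.4 → max 1.4
IV regrets: 0.7, 0.0, 0.6, 0.0, 1.3 → max 1.3
V regrets: 0.9, 1.7, 1.3, 1.0, 1.2 → max 1.7
Smallest max regret = 1.1 → I.

I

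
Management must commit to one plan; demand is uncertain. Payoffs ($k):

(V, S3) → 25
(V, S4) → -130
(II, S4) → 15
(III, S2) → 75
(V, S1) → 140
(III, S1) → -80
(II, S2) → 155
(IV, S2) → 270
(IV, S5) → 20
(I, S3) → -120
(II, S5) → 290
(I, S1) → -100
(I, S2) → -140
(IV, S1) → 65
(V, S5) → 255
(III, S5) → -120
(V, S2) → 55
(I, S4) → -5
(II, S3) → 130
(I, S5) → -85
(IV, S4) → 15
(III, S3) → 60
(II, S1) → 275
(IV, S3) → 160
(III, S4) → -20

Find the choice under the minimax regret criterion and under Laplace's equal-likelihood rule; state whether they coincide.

minimax regret → II; laplace → II (agree)

Column bests: S1=275, S2=270, S3=160, S4=15, S5=290.
I regrets: 375, 410, 280, 20, 375 → max 410
II regrets: 0, 115, 30, 0, 0 → max 115
III regrets: 355, 195, 100, 35, 410 → max 410
IV regrets: 210, 0, 0, 0, 270 → max 270
V regrets: 135, 215, 135, 145, 35 → max 215
Smallest max regret = 115 → II.
Row averages: I=-90, II=173, III=-17, IV=106, V=69
Highest average = 173 → II.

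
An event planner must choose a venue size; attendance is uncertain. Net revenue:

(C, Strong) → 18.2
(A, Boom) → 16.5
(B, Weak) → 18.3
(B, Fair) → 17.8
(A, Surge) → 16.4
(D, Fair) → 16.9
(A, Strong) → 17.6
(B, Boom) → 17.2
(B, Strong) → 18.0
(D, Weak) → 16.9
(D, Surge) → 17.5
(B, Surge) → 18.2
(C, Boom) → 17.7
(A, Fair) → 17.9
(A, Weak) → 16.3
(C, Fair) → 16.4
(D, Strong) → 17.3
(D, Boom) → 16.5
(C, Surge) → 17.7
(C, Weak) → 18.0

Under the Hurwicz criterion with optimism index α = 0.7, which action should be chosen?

A: 0.7·17.9 + 0.3·16.3 = 17.42
B: 0.7·18.3 + 0.3·17.2 = 17.97
C: 0.7·18.2 + 0.3·16.4 = 17.66
D: 0.7·17.5 + 0.3·16.5 = 17.2
Highest Hurwicz score = 17.97 → B.

B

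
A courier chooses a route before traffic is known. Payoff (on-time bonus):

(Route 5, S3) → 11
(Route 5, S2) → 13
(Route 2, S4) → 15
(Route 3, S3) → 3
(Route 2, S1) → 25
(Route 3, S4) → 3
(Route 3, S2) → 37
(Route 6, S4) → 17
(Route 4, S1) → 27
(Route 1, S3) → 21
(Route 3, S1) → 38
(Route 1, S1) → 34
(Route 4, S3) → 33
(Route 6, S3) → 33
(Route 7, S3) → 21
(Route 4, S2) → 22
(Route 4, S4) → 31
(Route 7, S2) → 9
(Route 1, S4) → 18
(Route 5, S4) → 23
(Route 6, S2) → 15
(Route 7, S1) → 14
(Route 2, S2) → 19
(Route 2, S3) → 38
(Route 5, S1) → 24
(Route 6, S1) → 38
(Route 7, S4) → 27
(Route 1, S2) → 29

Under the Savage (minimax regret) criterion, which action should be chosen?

Column bests: S1=38, S2=37, S3=38, S4=31.
Route 1 regrets: 4, 8, 17, 13 → max 17
Route 2 regrets: 13, 18, 0, 16 → max 18
Route 3 regrets: 0, 0, 35, 28 → max 35
Route 4 regrets: 11, 15, 5, 0 → max 15
Route 5 regrets: 14, 24, 27, 8 → max 27
Route 6 regrets: 0, 22, 5, 14 → max 22
Route 7 regrets: 24, 28, 17, 4 → max 28
Smallest max regret = 15 → Route 4.

Route 4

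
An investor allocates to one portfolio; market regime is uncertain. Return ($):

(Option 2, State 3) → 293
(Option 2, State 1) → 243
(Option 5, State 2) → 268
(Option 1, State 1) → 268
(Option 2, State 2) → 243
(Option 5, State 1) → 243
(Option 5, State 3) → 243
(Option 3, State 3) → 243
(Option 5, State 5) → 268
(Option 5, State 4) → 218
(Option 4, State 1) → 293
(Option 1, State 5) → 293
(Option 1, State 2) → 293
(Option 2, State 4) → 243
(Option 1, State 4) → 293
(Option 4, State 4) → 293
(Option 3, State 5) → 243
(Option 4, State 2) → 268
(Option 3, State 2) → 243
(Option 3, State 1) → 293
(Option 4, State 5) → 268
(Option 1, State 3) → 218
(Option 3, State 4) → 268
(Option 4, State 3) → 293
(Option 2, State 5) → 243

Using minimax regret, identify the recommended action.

Column bests: State 1=293, State 2=293, State 3=293, State 4=293, State 5=293.
Option 1 regrets: 25, 0, 75, 0, 0 → max 75
Option 2 regrets: 50, 50, 0, 50, 50 → max 50
Option 3 regrets: 0, 50, 50, 25, 50 → max 50
Option 4 regrets: 0, 25, 0, 0, 25 → max 25
Option 5 regrets: 50, 25, 50, 75, 25 → max 75
Smallest max regret = 25 → Option 4.

Option 4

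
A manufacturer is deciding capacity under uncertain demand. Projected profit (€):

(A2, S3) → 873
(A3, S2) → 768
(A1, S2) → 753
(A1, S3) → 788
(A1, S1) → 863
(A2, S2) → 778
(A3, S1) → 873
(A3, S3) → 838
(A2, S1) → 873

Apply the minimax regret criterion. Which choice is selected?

A2

Column bests: S1=873, S2=778, S3=873.
A1 regrets: 10, 25, 85 → max 85
A2 regrets: 0, 0, 0 → max 0
A3 regrets: 0, 10, 35 → max 35
Smallest max regret = 0 → A2.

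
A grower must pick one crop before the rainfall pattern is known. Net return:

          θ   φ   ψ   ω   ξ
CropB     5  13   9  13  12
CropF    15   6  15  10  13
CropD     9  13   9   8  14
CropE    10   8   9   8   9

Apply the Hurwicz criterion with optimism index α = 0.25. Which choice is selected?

CropD

CropB: 0.25·13 + 0.75·5 = 7
CropF: 0.25·15 + 0.75·6 = 8.25
CropD: 0.25·14 + 0.75·8 = 9.5
CropE: 0.25·10 + 0.75·8 = 8.5
Highest Hurwicz score = 9.5 → CropD.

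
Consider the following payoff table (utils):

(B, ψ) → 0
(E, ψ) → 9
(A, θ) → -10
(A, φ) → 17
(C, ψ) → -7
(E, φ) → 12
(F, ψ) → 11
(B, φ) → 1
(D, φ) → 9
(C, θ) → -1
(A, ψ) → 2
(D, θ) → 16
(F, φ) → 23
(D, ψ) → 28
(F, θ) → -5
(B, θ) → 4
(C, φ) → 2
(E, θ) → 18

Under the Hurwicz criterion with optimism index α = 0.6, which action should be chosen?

D

A: 0.6·17 + 0.4·(-10) = 6.2
B: 0.6·4 + 0.4·0 = 2.4
C: 0.6·2 + 0.4·(-7) = -1.6
D: 0.6·28 + 0.4·9 = 20.4
E: 0.6·18 + 0.4·9 = 14.4
F: 0.6·23 + 0.4·(-5) = 11.8
Highest Hurwicz score = 20.4 → D.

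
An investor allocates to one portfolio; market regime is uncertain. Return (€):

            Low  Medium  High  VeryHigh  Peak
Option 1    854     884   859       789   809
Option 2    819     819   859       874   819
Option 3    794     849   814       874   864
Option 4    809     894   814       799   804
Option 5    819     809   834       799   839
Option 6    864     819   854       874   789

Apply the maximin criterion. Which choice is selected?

Row minima: Option 1=789, Option 2=819, Option 3=794, Option 4=799, Option 5=799, Option 6=789
Best worst-case = 819 → Option 2.

Option 2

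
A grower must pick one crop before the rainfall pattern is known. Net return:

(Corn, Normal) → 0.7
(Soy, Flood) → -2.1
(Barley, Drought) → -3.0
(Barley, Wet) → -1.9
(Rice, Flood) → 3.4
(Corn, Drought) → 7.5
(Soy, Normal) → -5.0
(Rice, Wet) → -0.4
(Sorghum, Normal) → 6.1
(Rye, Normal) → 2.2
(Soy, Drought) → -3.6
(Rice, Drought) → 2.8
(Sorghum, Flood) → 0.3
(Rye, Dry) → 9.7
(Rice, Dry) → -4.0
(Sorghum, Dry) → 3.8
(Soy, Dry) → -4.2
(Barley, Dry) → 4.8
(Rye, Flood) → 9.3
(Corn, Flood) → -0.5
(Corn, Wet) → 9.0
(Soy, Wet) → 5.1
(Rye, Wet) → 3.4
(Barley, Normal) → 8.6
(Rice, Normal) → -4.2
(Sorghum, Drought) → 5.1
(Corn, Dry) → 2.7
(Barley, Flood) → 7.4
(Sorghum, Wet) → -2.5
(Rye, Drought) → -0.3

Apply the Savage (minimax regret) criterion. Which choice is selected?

Rye

Column bests: Drought=7.5, Dry=9.7, Normal=8.6, Wet=9.0, Flood=9.3.
Soy regrets: 11.1, 13.9, 13.6, 3.9, 11.4 → max 13.9
Rice regrets: 4.7, 13.7, 12.8, 9.4, 5.9 → max 13.7
Rye regrets: 7.8, 0.0, 6.4, 5.6, 0.0 → max 7.8
Corn regrets: 0.0, 7.0, 7.9, 0.0, 9.8 → max 9.8
Sorghum regrets: 2.4, 5.9, 2.5, 11.5, 9.0 → max 11.5
Barley regrets: 10.5, 4.9, 0.0, 10.9, 1.9 → max 10.9
Smallest max regret = 7.8 → Rye.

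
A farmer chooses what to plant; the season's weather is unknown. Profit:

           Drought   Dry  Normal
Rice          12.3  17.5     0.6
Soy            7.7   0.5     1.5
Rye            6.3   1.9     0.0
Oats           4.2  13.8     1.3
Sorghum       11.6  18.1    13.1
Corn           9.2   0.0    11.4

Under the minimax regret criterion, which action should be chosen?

Column bests: Drought=12.3, Dry=18.1, Normal=13.1.
Rice regrets: 0.0, 0.6, 12.5 → max 12.5
Soy regrets: 4.6, 17.6, 11.6 → max 17.6
Rye regrets: 6.0, 16.2, 13.1 → max 16.2
Oats regrets: 8.1, 4.3, 11.8 → max 11.8
Sorghum regrets: 0.7, 0.0, 0.0 → max 0.7
Corn regrets: 3.1, 18.1, 1.7 → max 18.1
Smallest max regret = 0.7 → Sorghum.

Sorghum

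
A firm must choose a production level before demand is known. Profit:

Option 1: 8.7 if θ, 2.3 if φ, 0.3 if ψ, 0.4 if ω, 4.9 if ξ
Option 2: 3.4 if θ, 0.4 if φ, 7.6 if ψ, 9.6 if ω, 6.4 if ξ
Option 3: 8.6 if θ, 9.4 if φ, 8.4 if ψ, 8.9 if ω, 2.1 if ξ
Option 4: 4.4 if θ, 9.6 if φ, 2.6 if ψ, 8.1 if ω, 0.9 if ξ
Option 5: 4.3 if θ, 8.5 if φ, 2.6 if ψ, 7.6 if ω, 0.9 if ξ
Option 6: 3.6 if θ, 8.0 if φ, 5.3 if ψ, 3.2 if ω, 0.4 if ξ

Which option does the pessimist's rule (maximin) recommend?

Option 3

Row minima: Option 1=0.3, Option 2=0.4, Option 3=2.1, Option 4=0.9, Option 5=0.9, Option 6=0.4
Best worst-case = 2.1 → Option 3.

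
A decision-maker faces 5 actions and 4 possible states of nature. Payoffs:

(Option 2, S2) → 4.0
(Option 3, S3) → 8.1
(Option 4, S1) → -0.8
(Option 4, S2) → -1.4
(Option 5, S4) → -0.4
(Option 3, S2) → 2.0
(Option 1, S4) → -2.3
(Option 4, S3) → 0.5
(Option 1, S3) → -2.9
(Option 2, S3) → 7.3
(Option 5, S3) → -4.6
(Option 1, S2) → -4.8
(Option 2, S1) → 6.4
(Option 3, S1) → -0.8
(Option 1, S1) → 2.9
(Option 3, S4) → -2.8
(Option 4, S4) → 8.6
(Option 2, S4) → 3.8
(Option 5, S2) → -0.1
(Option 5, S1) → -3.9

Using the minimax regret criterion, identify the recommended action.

Column bests: S1=6.4, S2=4.0, S3=8.1, S4=8.6.
Option 1 regrets: 3.5, 8.8, 11.0, 10.9 → max 11.0
Option 2 regrets: 0.0, 0.0, 0.8, 4.8 → max 4.8
Option 3 regrets: 7.2, 2.0, 0.0, 11.4 → max 11.4
Option 4 regrets: 7.2, 5.4, 7.6, 0.0 → max 7.6
Option 5 regrets: 10.3, 4.1, 12.7, 9.0 → max 12.7
Smallest max regret = 4.8 → Option 2.

Option 2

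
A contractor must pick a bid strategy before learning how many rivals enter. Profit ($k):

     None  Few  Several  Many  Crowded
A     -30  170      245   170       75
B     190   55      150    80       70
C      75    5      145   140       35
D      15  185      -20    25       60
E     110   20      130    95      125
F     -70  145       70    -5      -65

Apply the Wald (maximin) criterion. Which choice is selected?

Row minima: A=-30, B=55, C=5, D=-20, E=20, F=-70
Best worst-case = 55 → B.

B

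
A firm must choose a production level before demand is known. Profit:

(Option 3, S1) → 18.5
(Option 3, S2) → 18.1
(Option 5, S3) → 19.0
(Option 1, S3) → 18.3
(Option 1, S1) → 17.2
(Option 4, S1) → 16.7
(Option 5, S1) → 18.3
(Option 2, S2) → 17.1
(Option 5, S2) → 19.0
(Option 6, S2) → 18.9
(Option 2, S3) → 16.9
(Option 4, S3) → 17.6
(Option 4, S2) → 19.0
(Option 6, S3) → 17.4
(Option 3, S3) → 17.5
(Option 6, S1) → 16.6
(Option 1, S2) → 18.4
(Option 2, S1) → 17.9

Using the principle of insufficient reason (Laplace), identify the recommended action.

Option 5

Row averages: Option 1=539/30, Option 2=17.3, Option 3=541/30, Option 4=533/30, Option 5=563/30, Option 6=529/30
Highest average = 563/30 → Option 5.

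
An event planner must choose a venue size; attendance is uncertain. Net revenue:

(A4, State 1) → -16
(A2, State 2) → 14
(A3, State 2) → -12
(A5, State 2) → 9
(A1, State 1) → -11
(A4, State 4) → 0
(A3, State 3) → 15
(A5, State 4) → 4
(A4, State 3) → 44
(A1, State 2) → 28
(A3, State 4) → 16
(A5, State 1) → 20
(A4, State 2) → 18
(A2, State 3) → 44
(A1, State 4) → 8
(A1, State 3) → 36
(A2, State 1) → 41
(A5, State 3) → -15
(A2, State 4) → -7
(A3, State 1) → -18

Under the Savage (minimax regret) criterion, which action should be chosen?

A2

Column bests: State 1=41, State 2=28, State 3=44, State 4=16.
A1 regrets: 52, 0, 8, 8 → max 52
A2 regrets: 0, 14, 0, 23 → max 23
A3 regrets: 59, 40, 29, 0 → max 59
A4 regrets: 57, 10, 0, 16 → max 57
A5 regrets: 21, 19, 59, 12 → max 59
Smallest max regret = 23 → A2.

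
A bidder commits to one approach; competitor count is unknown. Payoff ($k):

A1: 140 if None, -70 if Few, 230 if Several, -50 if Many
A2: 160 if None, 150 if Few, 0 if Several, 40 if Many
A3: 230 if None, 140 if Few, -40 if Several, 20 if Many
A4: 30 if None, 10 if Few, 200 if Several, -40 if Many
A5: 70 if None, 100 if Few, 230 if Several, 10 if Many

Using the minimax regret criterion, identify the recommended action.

Column bests: None=230, Few=150, Several=230, Many=40.
A1 regrets: 90, 220, 0, 90 → max 220
A2 regrets: 70, 0, 230, 0 → max 230
A3 regrets: 0, 10, 270, 20 → max 270
A4 regrets: 200, 140, 30, 80 → max 200
A5 regrets: 160, 50, 0, 30 → max 160
Smallest max regret = 160 → A5.

A5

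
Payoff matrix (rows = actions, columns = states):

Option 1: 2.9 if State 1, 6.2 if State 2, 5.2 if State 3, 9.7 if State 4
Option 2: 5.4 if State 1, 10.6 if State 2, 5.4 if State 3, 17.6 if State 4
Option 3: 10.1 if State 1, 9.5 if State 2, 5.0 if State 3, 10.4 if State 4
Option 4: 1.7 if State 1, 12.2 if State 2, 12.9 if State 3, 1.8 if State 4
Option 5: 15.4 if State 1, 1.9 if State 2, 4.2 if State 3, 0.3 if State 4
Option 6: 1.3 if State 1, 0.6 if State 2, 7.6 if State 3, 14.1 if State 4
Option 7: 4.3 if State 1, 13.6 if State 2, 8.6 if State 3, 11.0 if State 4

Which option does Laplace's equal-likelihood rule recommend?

Option 2

Row averages: Option 1=6, Option 2=9.75, Option 3=8.75, Option 4=7.15, Option 5=5.45, Option 6=5.9, Option 7=9.375
Highest average = 9.75 → Option 2.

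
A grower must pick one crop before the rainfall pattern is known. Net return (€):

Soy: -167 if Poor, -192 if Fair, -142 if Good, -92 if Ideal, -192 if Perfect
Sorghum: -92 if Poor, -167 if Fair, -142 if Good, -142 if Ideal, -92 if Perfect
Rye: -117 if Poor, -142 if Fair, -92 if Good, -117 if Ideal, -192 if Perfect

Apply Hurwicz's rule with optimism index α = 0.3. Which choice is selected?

Sorghum

Soy: 0.3·(-92) + 0.7·(-192) = -162
Sorghum: 0.3·(-92) + 0.7·(-167) = -144.5
Rye: 0.3·(-92) + 0.7·(-192) = -162
Highest Hurwicz score = -144.5 → Sorghum.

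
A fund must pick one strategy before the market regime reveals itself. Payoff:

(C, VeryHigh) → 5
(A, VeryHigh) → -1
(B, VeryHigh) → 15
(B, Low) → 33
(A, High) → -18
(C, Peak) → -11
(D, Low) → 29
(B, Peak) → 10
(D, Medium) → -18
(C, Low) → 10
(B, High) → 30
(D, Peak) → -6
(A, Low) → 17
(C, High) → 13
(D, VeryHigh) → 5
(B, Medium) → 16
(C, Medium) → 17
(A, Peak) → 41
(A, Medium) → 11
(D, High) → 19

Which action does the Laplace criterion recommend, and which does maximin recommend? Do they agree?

laplace → B; maximin → B (agree)

Row averages: A=10, B=20.8, C=6.8, D=5.8
Highest average = 20.8 → B.
Row minima: A=-18, B=10, C=-11, D=-18
Best worst-case = 10 → B.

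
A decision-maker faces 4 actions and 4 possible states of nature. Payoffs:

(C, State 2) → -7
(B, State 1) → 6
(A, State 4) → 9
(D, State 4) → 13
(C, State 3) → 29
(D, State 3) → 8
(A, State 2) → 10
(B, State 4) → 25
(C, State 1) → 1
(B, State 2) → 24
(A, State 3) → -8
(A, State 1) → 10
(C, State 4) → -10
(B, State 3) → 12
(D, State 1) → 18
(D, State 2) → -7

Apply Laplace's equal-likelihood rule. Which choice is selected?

B

Row averages: A=5.25, B=16.75, C=3.25, D=8
Highest average = 16.75 → B.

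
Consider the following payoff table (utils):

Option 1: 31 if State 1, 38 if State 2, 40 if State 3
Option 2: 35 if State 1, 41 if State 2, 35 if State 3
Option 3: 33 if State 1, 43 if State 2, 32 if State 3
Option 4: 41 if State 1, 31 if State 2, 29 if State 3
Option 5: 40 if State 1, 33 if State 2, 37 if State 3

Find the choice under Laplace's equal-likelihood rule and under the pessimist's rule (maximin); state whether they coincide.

laplace → Option 2; maximin → Option 2 (agree)

Row averages: Option 1=109/3, Option 2=37, Option 3=36, Option 4=101/3, Option 5=110/3
Highest average = 37 → Option 2.
Row minima: Option 1=31, Option 2=35, Option 3=32, Option 4=29, Option 5=33
Best worst-case = 35 → Option 2.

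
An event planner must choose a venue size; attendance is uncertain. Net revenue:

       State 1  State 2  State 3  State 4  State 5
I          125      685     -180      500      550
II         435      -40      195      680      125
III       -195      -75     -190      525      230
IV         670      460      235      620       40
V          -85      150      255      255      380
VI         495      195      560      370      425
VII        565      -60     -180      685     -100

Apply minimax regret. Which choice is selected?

Column bests: State 1=670, State 2=685, State 3=560, State 4=685, State 5=550.
I regrets: 545, 0, 740, 185, 0 → max 740
II regrets: 235, 725, 365, 5, 425 → max 725
III regrets: 865, 760, 750, 160, 320 → max 865
IV regrets: 0, 225, 325, 65, 510 → max 510
V regrets: 755, 535, 305, 430, 170 → max 755
VI regrets: 175, 490, 0, 315, 125 → max 490
VII regrets: 105, 745, 740, 0, 650 → max 745
Smallest max regret = 490 → VI.

VI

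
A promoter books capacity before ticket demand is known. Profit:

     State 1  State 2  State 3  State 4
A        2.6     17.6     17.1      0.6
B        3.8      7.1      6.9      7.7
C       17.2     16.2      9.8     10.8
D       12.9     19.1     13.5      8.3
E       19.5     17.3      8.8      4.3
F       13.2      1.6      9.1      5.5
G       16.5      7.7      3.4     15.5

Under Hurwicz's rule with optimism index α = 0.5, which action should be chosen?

D

A: 0.5·17.6 + 0.5·0.6 = 9.1
B: 0.5·7.7 + 0.5·3.8 = 5.75
C: 0.5·17.2 + 0.5·9.8 = 13.5
D: 0.5·19.1 + 0.5·8.3 = 13.7
E: 0.5·19.5 + 0.5·4.3 = 11.9
F: 0.5·13.2 + 0.5·1.6 = 7.4
G: 0.5·16.5 + 0.5·3.4 = 9.95
Highest Hurwicz score = 13.7 → D.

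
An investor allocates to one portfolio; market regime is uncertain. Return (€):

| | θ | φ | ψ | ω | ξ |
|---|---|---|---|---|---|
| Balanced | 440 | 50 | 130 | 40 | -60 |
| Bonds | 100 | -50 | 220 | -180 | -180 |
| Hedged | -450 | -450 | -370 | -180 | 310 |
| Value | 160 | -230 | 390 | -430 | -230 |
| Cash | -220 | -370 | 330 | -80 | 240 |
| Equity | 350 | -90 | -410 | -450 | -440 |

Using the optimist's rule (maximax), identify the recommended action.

Row maxima: Balanced=440, Bonds=220, Hedged=310, Value=390, Cash=330, Equity=350
Best best-case = 440 → Balanced.

Balanced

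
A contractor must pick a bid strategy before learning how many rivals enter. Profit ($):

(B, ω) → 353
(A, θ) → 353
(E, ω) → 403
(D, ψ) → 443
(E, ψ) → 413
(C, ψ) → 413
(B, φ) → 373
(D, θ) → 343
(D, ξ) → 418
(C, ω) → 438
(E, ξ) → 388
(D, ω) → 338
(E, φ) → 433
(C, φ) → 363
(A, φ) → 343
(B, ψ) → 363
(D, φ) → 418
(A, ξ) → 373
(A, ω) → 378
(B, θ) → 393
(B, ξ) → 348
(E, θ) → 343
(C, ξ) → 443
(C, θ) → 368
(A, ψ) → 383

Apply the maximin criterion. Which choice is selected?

C

Row minima: A=343, B=348, C=363, D=338, E=343
Best worst-case = 363 → C.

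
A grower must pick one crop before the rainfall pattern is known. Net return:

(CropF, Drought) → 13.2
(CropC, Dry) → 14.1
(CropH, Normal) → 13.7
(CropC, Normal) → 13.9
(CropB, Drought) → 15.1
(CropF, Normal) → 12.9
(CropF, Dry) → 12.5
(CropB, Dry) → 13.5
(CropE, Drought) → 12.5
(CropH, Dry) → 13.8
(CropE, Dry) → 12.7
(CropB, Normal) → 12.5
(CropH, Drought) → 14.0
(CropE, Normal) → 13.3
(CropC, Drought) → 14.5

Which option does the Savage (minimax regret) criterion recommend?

CropC

Column bests: Drought=15.1, Dry=14.1, Normal=13.9.
CropB regrets: 0.0, 0.6, 1.4 → max 1.4
CropE regrets: 2.6, 1.4, 0.6 → max 2.6
CropF regrets: 1.9, 1.6, 1.0 → max 1.9
CropH regrets: 1.1, 0.3, 0.2 → max 1.1
CropC regrets: 0.6, 0.0, 0.0 → max 0.6
Smallest max regret = 0.6 → CropC.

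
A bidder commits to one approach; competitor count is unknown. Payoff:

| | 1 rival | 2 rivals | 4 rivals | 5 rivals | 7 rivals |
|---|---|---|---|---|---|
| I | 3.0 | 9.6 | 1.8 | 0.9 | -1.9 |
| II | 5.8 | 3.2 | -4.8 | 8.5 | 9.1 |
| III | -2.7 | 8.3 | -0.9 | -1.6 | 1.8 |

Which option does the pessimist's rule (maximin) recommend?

I

Row minima: I=-1.9, II=-4.8, III=-2.7
Best worst-case = -1.9 → I.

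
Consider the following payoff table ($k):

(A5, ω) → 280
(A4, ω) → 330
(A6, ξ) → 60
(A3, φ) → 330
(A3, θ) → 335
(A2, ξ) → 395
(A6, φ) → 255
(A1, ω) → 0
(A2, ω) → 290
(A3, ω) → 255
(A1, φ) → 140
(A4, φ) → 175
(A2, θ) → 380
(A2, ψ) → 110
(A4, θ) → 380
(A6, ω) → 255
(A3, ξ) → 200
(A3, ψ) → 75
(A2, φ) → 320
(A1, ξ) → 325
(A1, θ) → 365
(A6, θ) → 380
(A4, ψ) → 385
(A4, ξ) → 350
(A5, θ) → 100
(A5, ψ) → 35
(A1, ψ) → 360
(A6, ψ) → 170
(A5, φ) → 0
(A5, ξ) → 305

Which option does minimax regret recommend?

A4

Column bests: θ=380, φ=330, ψ=385, ω=330, ξ=395.
A1 regrets: 15, 190, 25, 330, 70 → max 330
A2 regrets: 0, 10, 275, 40, 0 → max 275
A3 regrets: 45, 0, 310, 75, 195 → max 310
A4 regrets: 0, 155, 0, 0, 45 → max 155
A5 regrets: 280, 330, 350, 50, 90 → max 350
A6 regrets: 0, 75, 215, 75, 335 → max 335
Smallest max regret = 155 → A4.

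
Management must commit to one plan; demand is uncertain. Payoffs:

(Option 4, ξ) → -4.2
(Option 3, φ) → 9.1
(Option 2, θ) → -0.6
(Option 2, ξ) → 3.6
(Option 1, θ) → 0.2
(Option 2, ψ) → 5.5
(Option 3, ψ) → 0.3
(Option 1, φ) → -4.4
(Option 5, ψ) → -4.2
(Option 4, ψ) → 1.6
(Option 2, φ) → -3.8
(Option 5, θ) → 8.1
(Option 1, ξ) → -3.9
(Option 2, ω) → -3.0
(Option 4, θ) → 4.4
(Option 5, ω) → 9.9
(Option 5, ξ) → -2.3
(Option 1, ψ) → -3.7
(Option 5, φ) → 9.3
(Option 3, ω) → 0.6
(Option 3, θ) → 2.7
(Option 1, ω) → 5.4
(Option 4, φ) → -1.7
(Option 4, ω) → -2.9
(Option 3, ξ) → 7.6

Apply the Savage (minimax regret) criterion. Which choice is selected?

Column bests: θ=8.1, φ=9.3, ψ=5.5, ω=9.9, ξ=7.6.
Option 1 regrets: 7.9, 13.7, 9.2, 4.5, 11.5 → max 13.7
Option 2 regrets: 8.7, 13.1, 0.0, 12.9, 4.0 → max 13.1
Option 3 regrets: 5.4, 0.2, 5.2, 9.3, 0.0 → max 9.3
Option 4 regrets: 3.7, 11.0, 3.9, 12.8, 11.8 → max 12.8
Option 5 regrets: 0.0, 0.0, 9.7, 0.0, 9.9 → max 9.9
Smallest max regret = 9.3 → Option 3.

Option 3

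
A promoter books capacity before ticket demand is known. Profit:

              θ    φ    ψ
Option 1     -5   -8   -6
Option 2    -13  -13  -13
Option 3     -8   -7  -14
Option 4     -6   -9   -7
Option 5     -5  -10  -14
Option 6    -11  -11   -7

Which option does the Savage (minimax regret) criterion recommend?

Option 1

Column bests: θ=-5, φ=-7, ψ=-6.
Option 1 regrets: 0, 1, 0 → max 1
Option 2 regrets: 8, 6, 7 → max 8
Option 3 regrets: 3, 0, 8 → max 8
Option 4 regrets: 1, 2, 1 → max 2
Option 5 regrets: 0, 3, 8 → max 8
Option 6 regrets: 6, 4, 1 → max 6
Smallest max regret = 1 → Option 1.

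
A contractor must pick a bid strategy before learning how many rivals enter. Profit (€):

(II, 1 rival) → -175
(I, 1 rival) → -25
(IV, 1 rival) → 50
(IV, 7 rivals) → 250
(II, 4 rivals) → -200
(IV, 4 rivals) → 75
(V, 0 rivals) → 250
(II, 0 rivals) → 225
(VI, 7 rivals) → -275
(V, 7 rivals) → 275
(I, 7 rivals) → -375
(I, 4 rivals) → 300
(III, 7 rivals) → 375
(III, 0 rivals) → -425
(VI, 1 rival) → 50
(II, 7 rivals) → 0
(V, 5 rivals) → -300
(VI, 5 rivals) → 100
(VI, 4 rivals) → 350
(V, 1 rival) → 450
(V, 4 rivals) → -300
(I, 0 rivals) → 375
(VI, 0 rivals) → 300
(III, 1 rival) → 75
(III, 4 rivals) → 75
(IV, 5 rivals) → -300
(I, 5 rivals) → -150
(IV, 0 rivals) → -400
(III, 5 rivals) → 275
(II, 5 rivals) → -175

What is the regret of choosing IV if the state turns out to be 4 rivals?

275

Best payoff under 4 rivals is 350.
Regret = 350 − 75 = 275.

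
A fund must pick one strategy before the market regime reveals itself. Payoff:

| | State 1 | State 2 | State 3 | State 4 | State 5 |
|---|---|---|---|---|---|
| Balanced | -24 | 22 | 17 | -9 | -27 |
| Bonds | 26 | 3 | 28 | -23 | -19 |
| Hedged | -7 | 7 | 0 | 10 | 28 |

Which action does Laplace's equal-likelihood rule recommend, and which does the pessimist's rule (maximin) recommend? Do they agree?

laplace → Hedged; maximin → Hedged (agree)

Row averages: Balanced=-4.2, Bonds=3, Hedged=7.6
Highest average = 7.6 → Hedged.
Row minima: Balanced=-27, Bonds=-23, Hedged=-7
Best worst-case = -7 → Hedged.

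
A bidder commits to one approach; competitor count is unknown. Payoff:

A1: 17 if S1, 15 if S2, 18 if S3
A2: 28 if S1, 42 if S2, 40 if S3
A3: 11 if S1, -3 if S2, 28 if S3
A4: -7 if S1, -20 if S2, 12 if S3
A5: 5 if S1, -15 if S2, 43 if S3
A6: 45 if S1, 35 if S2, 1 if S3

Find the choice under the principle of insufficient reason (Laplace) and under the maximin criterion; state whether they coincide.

laplace → A2; maximin → A2 (agree)

Row averages: A1=50/3, A2=110/3, A3=12, A4=-5, A5=11, A6=27
Highest average = 110/3 → A2.
Row minima: A1=15, A2=28, A3=-3, A4=-20, A5=-15, A6=1
Best worst-case = 28 → A2.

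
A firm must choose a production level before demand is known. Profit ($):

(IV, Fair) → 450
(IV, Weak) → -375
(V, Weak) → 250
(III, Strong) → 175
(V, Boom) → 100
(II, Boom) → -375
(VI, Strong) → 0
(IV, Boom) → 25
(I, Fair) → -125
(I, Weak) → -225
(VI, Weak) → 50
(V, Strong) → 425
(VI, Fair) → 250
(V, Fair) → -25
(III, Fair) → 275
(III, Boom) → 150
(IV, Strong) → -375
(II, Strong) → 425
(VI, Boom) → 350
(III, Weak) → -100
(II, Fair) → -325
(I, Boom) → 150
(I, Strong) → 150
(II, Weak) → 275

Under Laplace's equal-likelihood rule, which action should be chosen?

V

Row averages: I=-12.5, II=0, III=125, IV=-68.75, V=187.5, VI=162.5
Highest average = 187.5 → V.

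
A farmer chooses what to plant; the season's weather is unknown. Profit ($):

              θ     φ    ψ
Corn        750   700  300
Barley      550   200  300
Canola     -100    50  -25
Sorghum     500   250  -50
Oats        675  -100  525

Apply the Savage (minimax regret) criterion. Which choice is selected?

Column bests: θ=750, φ=700, ψ=525.
Corn regrets: 0, 0, 225 → max 225
Barley regrets: 200, 500, 225 → max 500
Canola regrets: 850, 650, 550 → max 850
Sorghum regrets: 250, 450, 575 → max 575
Oats regrets: 75, 800, 0 → max 800
Smallest max regret = 225 → Corn.

Corn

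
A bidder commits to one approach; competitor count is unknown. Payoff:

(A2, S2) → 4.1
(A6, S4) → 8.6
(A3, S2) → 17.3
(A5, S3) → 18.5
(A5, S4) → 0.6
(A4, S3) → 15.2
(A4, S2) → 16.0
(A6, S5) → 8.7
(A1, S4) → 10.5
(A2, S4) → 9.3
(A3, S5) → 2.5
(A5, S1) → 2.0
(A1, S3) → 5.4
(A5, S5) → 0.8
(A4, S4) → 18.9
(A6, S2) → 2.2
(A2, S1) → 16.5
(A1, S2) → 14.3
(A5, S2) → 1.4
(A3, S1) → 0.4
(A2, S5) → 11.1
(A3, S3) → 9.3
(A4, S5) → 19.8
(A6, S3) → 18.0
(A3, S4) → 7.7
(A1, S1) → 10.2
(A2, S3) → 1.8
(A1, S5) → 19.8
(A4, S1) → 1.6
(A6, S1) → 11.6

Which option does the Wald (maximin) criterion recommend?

Row minima: A1=5.4, A2=1.8, A3=0.4, A4=1.6, A5=0.6, A6=2.2
Best worst-case = 5.4 → A1.

A1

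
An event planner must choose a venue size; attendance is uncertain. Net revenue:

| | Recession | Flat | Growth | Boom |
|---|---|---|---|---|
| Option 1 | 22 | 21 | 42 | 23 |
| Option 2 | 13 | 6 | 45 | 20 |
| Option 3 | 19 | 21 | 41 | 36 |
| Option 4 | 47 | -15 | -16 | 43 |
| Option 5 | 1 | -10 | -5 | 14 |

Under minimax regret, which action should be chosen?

Column bests: Recession=47, Flat=21, Growth=45, Boom=43.
Option 1 regrets: 25, 0, 3, 20 → max 25
Option 2 regrets: 34, 15, 0, 23 → max 34
Option 3 regrets: 28, 0, 4, 7 → max 28
Option 4 regrets: 0, 36, 61, 0 → max 61
Option 5 regrets: 46, 31, 50, 29 → max 50
Smallest max regret = 25 → Option 1.

Option 1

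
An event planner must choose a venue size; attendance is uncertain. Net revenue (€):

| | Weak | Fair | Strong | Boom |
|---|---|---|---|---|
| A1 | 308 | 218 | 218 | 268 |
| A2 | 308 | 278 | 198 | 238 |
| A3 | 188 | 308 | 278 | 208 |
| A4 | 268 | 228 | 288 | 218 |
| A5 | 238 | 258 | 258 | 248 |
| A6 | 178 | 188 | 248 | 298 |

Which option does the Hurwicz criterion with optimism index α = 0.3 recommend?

A1

A1: 0.3·308 + 0.7·218 = 245
A2: 0.3·308 + 0.7·198 = 231
A3: 0.3·308 + 0.7·188 = 224
A4: 0.3·288 + 0.7·218 = 239
A5: 0.3·258 + 0.7·238 = 244
A6: 0.3·298 + 0.7·178 = 214
Highest Hurwicz score = 245 → A1.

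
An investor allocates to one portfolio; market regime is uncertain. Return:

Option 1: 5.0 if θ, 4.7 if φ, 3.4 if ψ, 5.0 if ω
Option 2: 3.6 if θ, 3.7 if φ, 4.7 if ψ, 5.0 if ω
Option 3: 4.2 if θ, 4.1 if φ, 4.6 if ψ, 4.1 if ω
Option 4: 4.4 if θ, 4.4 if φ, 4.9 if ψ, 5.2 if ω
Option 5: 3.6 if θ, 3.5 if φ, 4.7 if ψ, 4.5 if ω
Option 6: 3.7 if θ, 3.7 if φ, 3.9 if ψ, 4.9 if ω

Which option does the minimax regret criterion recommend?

Option 4

Column bests: θ=5.0, φ=4.7, ψ=4.9, ω=5.2.
Option 1 regrets: 0.0, 0.0, 1.5, 0.2 → max 1.5
Option 2 regrets: 1.4, 1.0, 0.2, 0.2 → max 1.4
Option 3 regrets: 0.8, 0.6, 0.3, 1.1 → max 1.1
Option 4 regrets: 0.6, 0.3, 0.0, 0.0 → max 0.6
Option 5 regrets: 1.4, 1.2, 0.2, 0.7 → max 1.4
Option 6 regrets: 1.3, 1.0, 1.0, 0.3 → max 1.3
Smallest max regret = 0.6 → Option 4.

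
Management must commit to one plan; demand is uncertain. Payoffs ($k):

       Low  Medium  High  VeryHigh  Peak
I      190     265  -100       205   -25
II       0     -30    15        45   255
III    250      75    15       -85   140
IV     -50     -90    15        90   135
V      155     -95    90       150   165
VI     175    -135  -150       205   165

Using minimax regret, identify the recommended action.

Column bests: Low=250, Medium=265, High=90, VeryHigh=205, Peak=255.
I regrets: 60, 0, 190, 0, 280 → max 280
II regrets: 250, 295, 75, 160, 0 → max 295
III regrets: 0, 190, 75, 290, 115 → max 290
IV regrets: 300, 355, 75, 115, 120 → max 355
V regrets: 95, 360, 0, 55, 90 → max 360
VI regrets: 75, 400, 240, 0, 90 → max 400
Smallest max regret = 280 → I.

I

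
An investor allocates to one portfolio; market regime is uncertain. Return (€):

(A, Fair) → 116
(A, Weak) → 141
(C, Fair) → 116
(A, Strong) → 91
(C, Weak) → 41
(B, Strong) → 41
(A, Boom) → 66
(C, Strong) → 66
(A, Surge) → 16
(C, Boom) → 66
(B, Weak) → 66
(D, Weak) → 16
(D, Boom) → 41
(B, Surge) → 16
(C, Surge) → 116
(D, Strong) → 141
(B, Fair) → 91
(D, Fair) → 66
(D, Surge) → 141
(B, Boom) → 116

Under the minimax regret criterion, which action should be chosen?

C

Column bests: Weak=141, Fair=116, Strong=141, Boom=116, Surge=141.
A regrets: 0, 0, 50, 50, 125 → max 125
B regrets: 75, 25, 100, 0, 125 → max 125
C regrets: 100, 0, 75, 50, 25 → max 100
D regrets: 125, 50, 0, 75, 0 → max 125
Smallest max regret = 100 → C.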